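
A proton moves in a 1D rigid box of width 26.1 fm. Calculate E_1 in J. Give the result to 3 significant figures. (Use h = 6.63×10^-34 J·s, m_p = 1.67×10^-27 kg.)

E_1 = 4.83×10^-14 J

For an infinite well E_n = n²h²/(8m_pL²), so E_1 = h²/(8m_pL²) = (6.63×10^-34)²/(8·1.67×10^-27·(2.61×10^-14 m)²) = 4.830×10^-14 J.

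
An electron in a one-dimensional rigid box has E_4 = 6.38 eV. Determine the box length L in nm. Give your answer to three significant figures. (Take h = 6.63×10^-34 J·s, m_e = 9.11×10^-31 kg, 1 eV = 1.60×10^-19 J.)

From E_n = n²h²/(8m_eL²), L = n·h/√(8m_eE_n).
E_4 = 6.38 eV = 1.021×10^-18 J, so L = 4·6.63×10^-34/√(8·9.11×10^-31·1.021×10^-18) = 9.72×10^-10 m = 0.972 nm.

L = 0.972 nm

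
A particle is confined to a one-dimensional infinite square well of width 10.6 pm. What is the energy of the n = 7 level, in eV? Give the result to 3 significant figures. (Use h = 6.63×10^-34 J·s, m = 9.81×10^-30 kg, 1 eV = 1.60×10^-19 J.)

For an infinite well E_n = n²h²/(8mL²), so E_1 = h²/(8mL²) = (6.63×10^-34)²/(8·9.81×10^-30·(1.06×10^-11 m)²) = 4.985×10^-17 J.
Then E_7 = 7²·E_1 = 49·4.985×10^-17 J = 2.443×10^-15 J.
Converting, E_7 = 2.443×10^-15 J / (1.60×10^-19 J/eV) = 1.53×10^4 eV.

E_7 = 1.53×10^4 eV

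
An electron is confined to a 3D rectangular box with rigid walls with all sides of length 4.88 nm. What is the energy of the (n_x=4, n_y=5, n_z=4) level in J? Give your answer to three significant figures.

E = 1.44×10^-19 J

For a 3D rectangular well E = (h²/8m_e)·Σ n_i²/L_i² = (6.626×10^-34)²/(8·9.109×10^-31) · [4²/(4.88 nm)² + 5²/(4.88 nm)² + 4²/(4.88 nm)²].
Evaluating gives E = 1.44×10^-19 J.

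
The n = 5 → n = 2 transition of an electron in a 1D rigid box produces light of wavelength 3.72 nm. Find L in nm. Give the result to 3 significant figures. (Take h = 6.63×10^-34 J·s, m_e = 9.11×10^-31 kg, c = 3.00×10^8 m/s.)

The photon carries ΔE = hc/λ = 6.63×10^-34·3.00×10^8/3.72×10^-9 m = 5.347×10^-17 J.
Since ΔE = (5² − 2²)E_1, E_1 = 2.546×10^-18 J, and L = h/√(8m_eE_1) = 1.54×10^-10 m = 0.154 nm.

L = 0.154 nm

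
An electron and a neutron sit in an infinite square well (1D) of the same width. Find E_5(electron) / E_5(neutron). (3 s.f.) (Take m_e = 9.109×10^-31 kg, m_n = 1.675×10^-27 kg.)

1.84×10^3

E_n ∝ 1/m at fixed n and L, so the ratio is m_n/m_e = 1.675×10^-27/9.109×10^-31 = 1.84×10^3.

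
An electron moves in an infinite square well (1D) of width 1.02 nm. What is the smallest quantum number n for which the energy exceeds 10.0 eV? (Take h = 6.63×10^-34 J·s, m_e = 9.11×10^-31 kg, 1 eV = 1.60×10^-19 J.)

E_1 = h²/(8m_eL²) = 5.797×10^-20 J = 0.3623 eV.
Need n² > 10.0/0.3623 = 27.60, i.e. n > 5.254.
The smallest integer satisfying this is n = 6.

n = 6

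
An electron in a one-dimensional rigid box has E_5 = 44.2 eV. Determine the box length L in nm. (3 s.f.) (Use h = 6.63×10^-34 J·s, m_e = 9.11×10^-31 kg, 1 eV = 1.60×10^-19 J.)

From E_n = n²h²/(8m_eL²), L = n·h/√(8m_eE_n).
E_5 = 44.2 eV = 7.072×10^-18 J, so L = 5·6.63×10^-34/√(8·9.11×10^-31·7.072×10^-18) = 4.62×10^-10 m = 0.462 nm.

L = 0.462 nm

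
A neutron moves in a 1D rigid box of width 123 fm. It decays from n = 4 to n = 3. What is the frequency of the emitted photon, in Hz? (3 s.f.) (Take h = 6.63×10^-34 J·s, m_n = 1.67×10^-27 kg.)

f = 2.30×10^19 Hz

E_1 = h²/(8m_nL²) = 2.175×10^-15 J and ΔE = (4² − 3²)E_1 = 1.522×10^-14 J.
f = ΔE/h = 1.522×10^-14/6.63×10^-34 = 2.30×10^19 Hz.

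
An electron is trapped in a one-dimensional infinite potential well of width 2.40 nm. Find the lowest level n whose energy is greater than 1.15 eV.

E_1 = h²/(8m_eL²) = 1.046×10^-20 J = 0.06529 eV.
Need n² > 1.15/0.06529 = 17.61, i.e. n > 4.196.
The smallest integer satisfying this is n = 5.

n = 5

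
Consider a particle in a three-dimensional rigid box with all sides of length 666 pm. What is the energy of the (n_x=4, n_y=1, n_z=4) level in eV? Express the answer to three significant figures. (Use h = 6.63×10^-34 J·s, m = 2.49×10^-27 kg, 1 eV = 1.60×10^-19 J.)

E = 0.0103 eV

For a 3D rectangular well E = (h²/8m)·Σ n_i²/L_i² = (6.63×10^-34)²/(8·2.49×10^-27) · [4²/(666 pm)² + 1²/(666 pm)² + 4²/(666 pm)²].
Evaluating gives E = 1.642×10^-21 J = 0.0103 eV.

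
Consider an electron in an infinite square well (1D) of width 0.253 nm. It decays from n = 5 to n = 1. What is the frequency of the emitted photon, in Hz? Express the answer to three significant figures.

f = 3.41×10^16 Hz

E_1 = h²/(8m_eL²) = 9.412×10^-19 J and ΔE = (5² − 1²)E_1 = 2.259×10^-17 J.
f = ΔE/h = 2.259×10^-17/6.626×10^-34 = 3.41×10^16 Hz.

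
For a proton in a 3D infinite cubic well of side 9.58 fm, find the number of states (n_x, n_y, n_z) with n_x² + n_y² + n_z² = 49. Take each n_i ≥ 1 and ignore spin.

The level has n_x² + n_y² + n_z² = 49. The ordered positive-integer solutions are (2, 3, 6), (2, 6, 3), (3, 2, 6), (3, 6, 2), (6, 2, 3), (6, 3, 2).
That gives 6 states.

degeneracy = 6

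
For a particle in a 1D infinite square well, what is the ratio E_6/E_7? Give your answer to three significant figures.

0.735

E_n ∝ n², so E_6/E_7 = 6²/7² = 36/49 = 0.735.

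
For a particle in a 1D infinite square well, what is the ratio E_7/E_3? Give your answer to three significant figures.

5.44

E_n ∝ n², so E_7/E_3 = 7²/3² = 49/9 = 5.44.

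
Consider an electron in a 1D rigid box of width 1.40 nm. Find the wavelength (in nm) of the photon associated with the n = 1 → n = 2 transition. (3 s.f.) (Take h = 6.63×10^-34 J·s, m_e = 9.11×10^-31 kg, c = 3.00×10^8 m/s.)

E_1 = h²/(8m_eL²) = 3.077×10^-20 J, so ΔE = (2² − 1²)E_1 = 9.231×10^-20 J.
λ = hc/ΔE = (6.63×10^-34·3.00×10^8)/9.231×10^-20 = 2.15×10^-6 m = 2.15×10^3 nm.

λ = 2.15×10^3 nm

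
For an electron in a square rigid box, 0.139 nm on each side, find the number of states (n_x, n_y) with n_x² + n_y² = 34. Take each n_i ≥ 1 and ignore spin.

The level has n_x² + n_y² = 34. The ordered positive-integer solutions are (3, 5), (5, 3).
That gives 2 states.

degeneracy = 2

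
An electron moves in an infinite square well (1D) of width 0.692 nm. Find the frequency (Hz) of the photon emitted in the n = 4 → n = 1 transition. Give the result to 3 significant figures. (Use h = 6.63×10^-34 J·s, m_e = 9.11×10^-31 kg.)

E_1 = h²/(8m_eL²) = 1.260×10^-19 J and ΔE = (4² − 1²)E_1 = 1.890×10^-18 J.
f = ΔE/h = 1.890×10^-18/6.63×10^-34 = 2.85×10^15 Hz.

f = 2.85×10^15 Hz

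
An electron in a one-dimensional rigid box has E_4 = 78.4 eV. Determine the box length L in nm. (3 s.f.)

From E_n = n²h²/(8m_eL²), L = n·h/√(8m_eE_n).
E_4 = 78.4 eV = 1.256×10^-17 J, so L = 4·6.626×10^-34/√(8·9.109×10^-31·1.256×10^-17) = 2.77×10^-10 m = 0.277 nm.

L = 0.277 nm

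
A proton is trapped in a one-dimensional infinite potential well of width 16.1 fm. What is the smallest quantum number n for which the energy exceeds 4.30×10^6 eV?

n = 3

E_1 = h²/(8m_pL²) = 1.266×10^-13 J = 7.903×10^5 eV.
Need n² > 4.30×10^6/7.903×10^5 = 5.441, i.e. n > 2.333.
The smallest integer satisfying this is n = 3.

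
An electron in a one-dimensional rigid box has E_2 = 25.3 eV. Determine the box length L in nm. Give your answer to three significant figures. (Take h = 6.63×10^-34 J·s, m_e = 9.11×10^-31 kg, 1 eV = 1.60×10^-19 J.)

L = 0.244 nm

From E_n = n²h²/(8m_eL²), L = n·h/√(8m_eE_n).
E_2 = 25.3 eV = 4.048×10^-18 J, so L = 2·6.63×10^-34/√(8·9.11×10^-31·4.048×10^-18) = 2.44×10^-10 m = 0.244 nm.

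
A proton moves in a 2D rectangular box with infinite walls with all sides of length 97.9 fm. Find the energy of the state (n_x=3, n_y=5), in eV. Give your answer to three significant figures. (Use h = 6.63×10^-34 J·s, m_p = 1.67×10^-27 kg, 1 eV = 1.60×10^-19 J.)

For a 2D rectangular well E = (h²/8m_p)·Σ n_i²/L_i² = (6.63×10^-34)²/(8·1.67×10^-27) · [3²/(97.9 fm)² + 5²/(97.9 fm)²].
Evaluating gives E = 1.167×10^-13 J = 7.29×10^5 eV.

E = 7.29×10^5 eV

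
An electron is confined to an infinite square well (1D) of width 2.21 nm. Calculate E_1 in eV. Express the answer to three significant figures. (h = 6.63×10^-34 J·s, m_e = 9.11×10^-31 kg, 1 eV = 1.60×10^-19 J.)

E_1 = 0.0772 eV

For an infinite well E_n = n²h²/(8m_eL²), so E_1 = h²/(8m_eL²) = (6.63×10^-34)²/(8·9.11×10^-31·(2.21×10^-9 m)²) = 1.235×10^-20 J.
Converting, E_1 = 1.235×10^-20 J / (1.60×10^-19 J/eV) = 0.0772 eV.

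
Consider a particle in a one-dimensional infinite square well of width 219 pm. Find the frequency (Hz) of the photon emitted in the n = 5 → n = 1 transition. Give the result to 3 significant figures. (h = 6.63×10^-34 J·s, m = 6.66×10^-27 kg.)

f = 6.23×10^12 Hz

E_1 = h²/(8mL²) = 1.720×10^-22 J and ΔE = (5² − 1²)E_1 = 4.128×10^-21 J.
f = ΔE/h = 4.128×10^-21/6.63×10^-34 = 6.23×10^12 Hz.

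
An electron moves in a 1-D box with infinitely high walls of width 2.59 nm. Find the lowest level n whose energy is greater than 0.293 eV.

n = 3

E_1 = h²/(8m_eL²) = 8.981×10^-21 J = 0.05606 eV.
Need n² > 0.293/0.05606 = 5.227, i.e. n > 2.286.
The smallest integer satisfying this is n = 3.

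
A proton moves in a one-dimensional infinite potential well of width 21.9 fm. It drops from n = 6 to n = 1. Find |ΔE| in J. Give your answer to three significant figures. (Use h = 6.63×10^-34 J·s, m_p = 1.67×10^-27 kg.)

|ΔE| = 2.40×10^-12 J

E_1 = h²/(8m_pL²) = 6.860×10^-14 J.
|ΔE| = |6² − 1²|·E_1 = 35·6.860×10^-14 J = 2.40×10^-12 J.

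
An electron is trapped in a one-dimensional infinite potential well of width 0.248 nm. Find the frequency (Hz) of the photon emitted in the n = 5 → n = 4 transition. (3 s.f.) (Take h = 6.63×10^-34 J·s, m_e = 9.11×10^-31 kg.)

f = 1.33×10^16 Hz

E_1 = h²/(8m_eL²) = 9.807×10^-19 J and ΔE = (5² − 4²)E_1 = 8.826×10^-18 J.
f = ΔE/h = 8.826×10^-18/6.63×10^-34 = 1.33×10^16 Hz.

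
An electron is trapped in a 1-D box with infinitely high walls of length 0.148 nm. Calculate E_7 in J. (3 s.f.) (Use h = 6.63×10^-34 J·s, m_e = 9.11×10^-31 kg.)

E_7 = 1.35×10^-16 J

For an infinite well E_n = n²h²/(8m_eL²), so E_1 = h²/(8m_eL²) = (6.63×10^-34)²/(8·9.11×10^-31·(1.48×10^-10 m)²) = 2.754×10^-18 J.
Then E_7 = 7²·E_1 = 49·2.754×10^-18 J = 1.35×10^-16 J.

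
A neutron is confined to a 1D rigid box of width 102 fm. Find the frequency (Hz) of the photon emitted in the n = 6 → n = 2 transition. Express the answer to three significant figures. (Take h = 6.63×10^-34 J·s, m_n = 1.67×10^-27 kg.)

E_1 = h²/(8m_nL²) = 3.162×10^-15 J and ΔE = (6² − 2²)E_1 = 1.012×10^-13 J.
f = ΔE/h = 1.012×10^-13/6.63×10^-34 = 1.53×10^20 Hz.

f = 1.53×10^20 Hz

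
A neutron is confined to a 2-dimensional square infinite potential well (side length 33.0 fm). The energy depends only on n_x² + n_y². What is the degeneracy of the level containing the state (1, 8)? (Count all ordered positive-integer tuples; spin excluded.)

The level has n_x² + n_y² = 65. The ordered positive-integer solutions are (1, 8), (4, 7), (7, 4), (8, 1).
That gives 4 states.

degeneracy = 4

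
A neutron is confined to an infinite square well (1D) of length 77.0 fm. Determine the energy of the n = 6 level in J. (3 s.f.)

E_6 = 1.99×10^-13 J

For an infinite well E_n = n²h²/(8m_nL²), so E_1 = h²/(8m_nL²) = (6.626×10^-34)²/(8·1.675×10^-27·(7.70×10^-14 m)²) = 5.526×10^-15 J.
Then E_6 = 6²·E_1 = 36·5.526×10^-15 J = 1.99×10^-13 J.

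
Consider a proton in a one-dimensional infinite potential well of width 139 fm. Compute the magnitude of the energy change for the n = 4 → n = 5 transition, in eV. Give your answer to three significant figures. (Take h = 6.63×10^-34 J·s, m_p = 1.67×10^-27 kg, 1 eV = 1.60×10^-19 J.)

E_1 = h²/(8m_pL²) = 1.703×10^-15 J.
|ΔE| = |4² − 5²|·E_1 = 9·1.703×10^-15 J = 1.533×10^-14 J = 9.58×10^4 eV.

|ΔE| = 9.58×10^4 eV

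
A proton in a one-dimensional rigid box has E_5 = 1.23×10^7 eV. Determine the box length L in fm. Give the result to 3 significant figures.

L = 20.4 fm

From E_n = n²h²/(8m_pL²), L = n·h/√(8m_pE_n).
E_5 = 1.23×10^7 eV = 1.970×10^-12 J, so L = 5·6.626×10^-34/√(8·1.673×10^-27·1.970×10^-12) = 2.04×10^-14 m = 20.4 fm.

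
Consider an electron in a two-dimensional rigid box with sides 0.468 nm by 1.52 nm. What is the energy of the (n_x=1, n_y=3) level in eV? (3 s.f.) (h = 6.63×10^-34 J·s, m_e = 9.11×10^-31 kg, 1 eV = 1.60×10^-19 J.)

For a 2D rectangular well E = (h²/8m_e)·Σ n_i²/L_i² = (6.63×10^-34)²/(8·9.11×10^-31) · [1²/(0.468 nm)² + 3²/(1.52 nm)²].
Evaluating gives E = 5.103×10^-19 J = 3.19 eV.

E = 3.19 eV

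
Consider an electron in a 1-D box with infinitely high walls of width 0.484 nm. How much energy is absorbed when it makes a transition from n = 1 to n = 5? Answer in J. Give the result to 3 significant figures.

E_1 = h²/(8m_eL²) = 2.572×10^-19 J.
|ΔE| = |1² − 5²|·E_1 = 24·2.572×10^-19 J = 6.17×10^-18 J.

|ΔE| = 6.17×10^-18 J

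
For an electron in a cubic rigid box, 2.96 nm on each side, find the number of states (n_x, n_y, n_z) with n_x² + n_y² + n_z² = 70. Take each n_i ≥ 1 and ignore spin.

The level has n_x² + n_y² + n_z² = 70. The ordered positive-integer solutions are (3, 5, 6), (3, 6, 5), (5, 3, 6), (5, 6, 3), (6, 3, 5), (6, 5, 3).
That gives 6 states.

degeneracy = 6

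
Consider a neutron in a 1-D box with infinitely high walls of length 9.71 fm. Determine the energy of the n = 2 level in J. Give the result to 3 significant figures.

For an infinite well E_n = n²h²/(8m_nL²), so E_1 = h²/(8m_nL²) = (6.626×10^-34)²/(8·1.675×10^-27·(9.71×10^-15 m)²) = 3.475×10^-13 J.
Then E_2 = 2²·E_1 = 4·3.475×10^-13 J = 1.39×10^-12 J.

E_2 = 1.39×10^-12 J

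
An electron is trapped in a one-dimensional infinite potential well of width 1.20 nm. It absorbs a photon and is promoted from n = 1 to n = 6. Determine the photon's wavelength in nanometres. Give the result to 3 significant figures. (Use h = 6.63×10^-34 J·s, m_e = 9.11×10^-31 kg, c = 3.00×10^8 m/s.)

λ = 136 nm

E_1 = h²/(8m_eL²) = 4.188×10^-20 J, so ΔE = (6² − 1²)E_1 = 1.466×10^-18 J.
λ = hc/ΔE = (6.63×10^-34·3.00×10^8)/1.466×10^-18 = 1.36×10^-7 m = 136 nm.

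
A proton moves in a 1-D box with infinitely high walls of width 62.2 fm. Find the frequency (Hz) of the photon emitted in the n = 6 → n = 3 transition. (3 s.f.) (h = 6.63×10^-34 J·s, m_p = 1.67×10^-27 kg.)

E_1 = h²/(8m_pL²) = 8.504×10^-15 J and ΔE = (6² − 3²)E_1 = 2.296×10^-13 J.
f = ΔE/h = 2.296×10^-13/6.63×10^-34 = 3.46×10^20 Hz.

f = 3.46×10^20 Hz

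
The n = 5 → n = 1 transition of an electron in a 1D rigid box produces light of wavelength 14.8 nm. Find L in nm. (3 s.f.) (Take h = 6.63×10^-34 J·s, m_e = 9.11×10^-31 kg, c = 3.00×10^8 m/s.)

The photon carries ΔE = hc/λ = 6.63×10^-34·3.00×10^8/1.48×10^-8 m = 1.344×10^-17 J.
Since ΔE = (5² − 1²)E_1, E_1 = 5.600×10^-19 J, and L = h/√(8m_eE_1) = 3.28×10^-10 m = 0.328 nm.

L = 0.328 nm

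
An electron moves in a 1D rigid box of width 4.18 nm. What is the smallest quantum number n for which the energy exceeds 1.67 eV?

n = 9

E_1 = h²/(8m_eL²) = 3.448×10^-21 J = 0.02152 eV.
Need n² > 1.67/0.02152 = 77.60, i.e. n > 8.809.
The smallest integer satisfying this is n = 9.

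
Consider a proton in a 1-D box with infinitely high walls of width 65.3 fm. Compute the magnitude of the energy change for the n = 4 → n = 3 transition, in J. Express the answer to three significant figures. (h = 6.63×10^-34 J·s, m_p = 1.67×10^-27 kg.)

|ΔE| = 5.40×10^-14 J

E_1 = h²/(8m_pL²) = 7.716×10^-15 J.
|ΔE| = |4² − 3²|·E_1 = 7·7.716×10^-15 J = 5.40×10^-14 J.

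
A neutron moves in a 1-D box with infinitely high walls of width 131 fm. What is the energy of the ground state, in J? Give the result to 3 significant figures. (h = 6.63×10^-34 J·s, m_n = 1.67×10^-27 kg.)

E_1 = 1.92×10^-15 J

For an infinite well E_n = n²h²/(8m_nL²), so E_1 = h²/(8m_nL²) = (6.63×10^-34)²/(8·1.67×10^-27·(1.31×10^-13 m)²) = 1.917×10^-15 J.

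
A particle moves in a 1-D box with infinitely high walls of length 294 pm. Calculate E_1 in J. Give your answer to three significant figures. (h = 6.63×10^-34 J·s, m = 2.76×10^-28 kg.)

E_1 = 2.30×10^-21 J

For an infinite well E_n = n²h²/(8mL²), so E_1 = h²/(8mL²) = (6.63×10^-34)²/(8·2.76×10^-28·(2.94×10^-10 m)²) = 2.303×10^-21 J.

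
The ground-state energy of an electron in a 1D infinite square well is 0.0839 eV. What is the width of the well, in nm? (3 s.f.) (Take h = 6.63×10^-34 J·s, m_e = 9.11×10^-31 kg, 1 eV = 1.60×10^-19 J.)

From E_n = n²h²/(8m_eL²), L = n·h/√(8m_eE_n).
E_1 = 0.0839 eV = 1.342×10^-20 J, so L = 1·6.63×10^-34/√(8·9.11×10^-31·1.342×10^-20) = 2.12×10^-9 m = 2.12 nm.

L = 2.12 nm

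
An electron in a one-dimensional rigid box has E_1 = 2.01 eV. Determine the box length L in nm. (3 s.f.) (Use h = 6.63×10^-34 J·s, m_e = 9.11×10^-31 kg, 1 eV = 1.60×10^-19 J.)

From E_n = n²h²/(8m_eL²), L = n·h/√(8m_eE_n).
E_1 = 2.01 eV = 3.216×10^-19 J, so L = 1·6.63×10^-34/√(8·9.11×10^-31·3.216×10^-19) = 4.33×10^-10 m = 0.433 nm.

L = 0.433 nm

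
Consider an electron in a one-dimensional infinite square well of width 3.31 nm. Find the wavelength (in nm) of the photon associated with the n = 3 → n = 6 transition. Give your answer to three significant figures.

E_1 = h²/(8m_eL²) = 5.499×10^-21 J, so ΔE = (6² − 3²)E_1 = 1.485×10^-19 J.
λ = hc/ΔE = (6.626×10^-34·2.998×10^8)/1.485×10^-19 = 1.34×10^-6 m = 1.34×10^3 nm.

λ = 1.34×10^3 nm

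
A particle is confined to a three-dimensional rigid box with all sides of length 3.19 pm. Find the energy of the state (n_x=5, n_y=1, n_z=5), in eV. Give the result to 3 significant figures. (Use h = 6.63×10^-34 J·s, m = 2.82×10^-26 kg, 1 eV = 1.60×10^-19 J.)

E = 61.0 eV

For a 3D rectangular well E = (h²/8m)·Σ n_i²/L_i² = (6.63×10^-34)²/(8·2.82×10^-26) · [5²/(3.19 pm)² + 1²/(3.19 pm)² + 5²/(3.19 pm)²].
Evaluating gives E = 9.765×10^-18 J = 61.0 eV.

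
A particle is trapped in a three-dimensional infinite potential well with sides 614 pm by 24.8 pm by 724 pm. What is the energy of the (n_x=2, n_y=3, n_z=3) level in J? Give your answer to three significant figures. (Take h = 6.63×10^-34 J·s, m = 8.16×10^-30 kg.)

For a 3D rectangular well E = (h²/8m)·Σ n_i²/L_i² = (6.63×10^-34)²/(8·8.16×10^-30) · [2²/(614 pm)² + 3²/(24.8 pm)² + 3²/(724 pm)²].
Evaluating gives E = 9.87×10^-17 J.

E = 9.87×10^-17 J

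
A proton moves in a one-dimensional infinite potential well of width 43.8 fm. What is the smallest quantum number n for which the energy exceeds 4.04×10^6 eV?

n = 7

E_1 = h²/(8m_pL²) = 1.710×10^-14 J = 1.067×10^5 eV.
Need n² > 4.04×10^6/1.067×10^5 = 37.86, i.e. n > 6.153.
The smallest integer satisfying this is n = 7.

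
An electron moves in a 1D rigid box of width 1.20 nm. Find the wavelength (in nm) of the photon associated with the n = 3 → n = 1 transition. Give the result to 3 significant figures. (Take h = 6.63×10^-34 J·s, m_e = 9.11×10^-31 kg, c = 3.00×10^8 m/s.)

E_1 = h²/(8m_eL²) = 4.188×10^-20 J, so ΔE = (3² − 1²)E_1 = 3.350×10^-19 J.
λ = hc/ΔE = (6.63×10^-34·3.00×10^8)/3.350×10^-19 = 5.94×10^-7 m = 594 nm.

λ = 594 nm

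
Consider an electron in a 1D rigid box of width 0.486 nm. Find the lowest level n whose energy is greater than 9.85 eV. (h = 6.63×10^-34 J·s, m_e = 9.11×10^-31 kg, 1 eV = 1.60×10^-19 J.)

E_1 = h²/(8m_eL²) = 2.554×10^-19 J = 1.596 eV.
Need n² > 9.85/1.596 = 6.172, i.e. n > 2.484.
The smallest integer satisfying this is n = 3.

n = 3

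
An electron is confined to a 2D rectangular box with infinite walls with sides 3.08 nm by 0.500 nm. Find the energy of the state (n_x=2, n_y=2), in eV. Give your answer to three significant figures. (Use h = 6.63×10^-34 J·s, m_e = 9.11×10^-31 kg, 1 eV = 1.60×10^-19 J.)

For a 2D rectangular well E = (h²/8m_e)·Σ n_i²/L_i² = (6.63×10^-34)²/(8·9.11×10^-31) · [2²/(3.08 nm)² + 2²/(0.500 nm)²].
Evaluating gives E = 9.905×10^-19 J = 6.19 eV.

E = 6.19 eV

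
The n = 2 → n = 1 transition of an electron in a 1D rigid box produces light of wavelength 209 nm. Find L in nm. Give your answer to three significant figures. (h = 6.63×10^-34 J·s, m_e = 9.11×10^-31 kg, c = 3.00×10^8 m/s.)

The photon carries ΔE = hc/λ = 6.63×10^-34·3.00×10^8/2.09×10^-7 m = 9.517×10^-19 J.
Since ΔE = (2² − 1²)E_1, E_1 = 3.172×10^-19 J, and L = h/√(8m_eE_1) = 4.36×10^-10 m = 0.436 nm.

L = 0.436 nm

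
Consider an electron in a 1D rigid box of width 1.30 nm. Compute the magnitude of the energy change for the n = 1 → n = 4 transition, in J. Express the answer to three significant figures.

E_1 = h²/(8m_eL²) = 3.565×10^-20 J.
|ΔE| = |1² − 4²|·E_1 = 15·3.565×10^-20 J = 5.35×10^-19 J.

|ΔE| = 5.35×10^-19 J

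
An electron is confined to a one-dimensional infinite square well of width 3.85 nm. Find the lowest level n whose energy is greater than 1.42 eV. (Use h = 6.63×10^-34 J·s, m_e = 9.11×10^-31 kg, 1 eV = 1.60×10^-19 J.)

E_1 = h²/(8m_eL²) = 4.069×10^-21 J = 0.02543 eV.
Need n² > 1.42/0.02543 = 55.84, i.e. n > 7.473.
The smallest integer satisfying this is n = 8.

n = 8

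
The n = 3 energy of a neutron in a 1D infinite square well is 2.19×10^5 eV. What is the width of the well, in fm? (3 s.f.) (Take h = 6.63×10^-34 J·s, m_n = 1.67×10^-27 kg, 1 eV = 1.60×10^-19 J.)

L = 91.9 fm

From E_n = n²h²/(8m_nL²), L = n·h/√(8m_nE_n).
E_3 = 2.19×10^5 eV = 3.504×10^-14 J, so L = 3·6.63×10^-34/√(8·1.67×10^-27·3.504×10^-14) = 9.19×10^-14 m = 91.9 fm.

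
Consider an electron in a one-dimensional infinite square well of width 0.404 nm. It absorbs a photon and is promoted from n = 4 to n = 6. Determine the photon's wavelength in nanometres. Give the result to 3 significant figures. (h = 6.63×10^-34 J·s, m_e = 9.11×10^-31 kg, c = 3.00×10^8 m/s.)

E_1 = h²/(8m_eL²) = 3.695×10^-19 J, so ΔE = (6² − 4²)E_1 = 7.390×10^-18 J.
λ = hc/ΔE = (6.63×10^-34·3.00×10^8)/7.390×10^-18 = 2.69×10^-8 m = 26.9 nm.

λ = 26.9 nm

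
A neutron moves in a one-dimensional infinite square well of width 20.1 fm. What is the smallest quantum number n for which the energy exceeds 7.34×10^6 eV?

n = 4

E_1 = h²/(8m_nL²) = 8.110×10^-14 J = 5.062×10^5 eV.
Need n² > 7.34×10^6/5.062×10^5 = 14.50, i.e. n > 3.808.
The smallest integer satisfying this is n = 4.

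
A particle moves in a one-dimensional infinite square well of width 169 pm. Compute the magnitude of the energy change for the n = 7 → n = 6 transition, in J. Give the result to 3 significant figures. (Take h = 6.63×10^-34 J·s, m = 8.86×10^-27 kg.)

|ΔE| = 2.82×10^-21 J

E_1 = h²/(8mL²) = 2.171×10^-22 J.
|ΔE| = |7² − 6²|·E_1 = 13·2.171×10^-22 J = 2.82×10^-21 J.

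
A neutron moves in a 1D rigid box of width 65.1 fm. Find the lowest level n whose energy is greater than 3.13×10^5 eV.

E_1 = h²/(8m_nL²) = 7.731×10^-15 J = 4.826×10^4 eV.
Need n² > 3.13×10^5/4.826×10^4 = 6.486, i.e. n > 2.547.
The smallest integer satisfying this is n = 3.

n = 3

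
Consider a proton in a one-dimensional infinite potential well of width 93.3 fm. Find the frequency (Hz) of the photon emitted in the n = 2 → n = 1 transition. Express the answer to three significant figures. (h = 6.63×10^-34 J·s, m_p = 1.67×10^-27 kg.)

f = 1.71×10^19 Hz

E_1 = h²/(8m_pL²) = 3.780×10^-15 J and ΔE = (2² − 1²)E_1 = 1.134×10^-14 J.
f = ΔE/h = 1.134×10^-14/6.63×10^-34 = 1.71×10^19 Hz.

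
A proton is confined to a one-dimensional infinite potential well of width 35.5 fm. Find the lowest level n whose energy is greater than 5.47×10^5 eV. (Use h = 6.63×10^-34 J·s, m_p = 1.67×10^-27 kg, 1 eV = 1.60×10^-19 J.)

n = 2

E_1 = h²/(8m_pL²) = 2.611×10^-14 J = 1.632×10^5 eV.
Need n² > 5.47×10^5/1.632×10^5 = 3.352, i.e. n > 1.831.
The smallest integer satisfying this is n = 2.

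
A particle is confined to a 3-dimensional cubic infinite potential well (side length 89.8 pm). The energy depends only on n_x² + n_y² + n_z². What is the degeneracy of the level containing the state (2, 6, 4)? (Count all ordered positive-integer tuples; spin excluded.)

degeneracy = 6

The level has n_x² + n_y² + n_z² = 56. The ordered positive-integer solutions are (2, 4, 6), (2, 6, 4), (4, 2, 6), (4, 6, 2), (6, 2, 4), (6, 4, 2).
That gives 6 states.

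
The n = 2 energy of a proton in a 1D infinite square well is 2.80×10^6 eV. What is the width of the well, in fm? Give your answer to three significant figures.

L = 17.1 fm

From E_n = n²h²/(8m_pL²), L = n·h/√(8m_pE_n).
E_2 = 2.80×10^6 eV = 4.486×10^-13 J, so L = 2·6.626×10^-34/√(8·1.673×10^-27·4.486×10^-13) = 1.71×10^-14 m = 17.1 fm.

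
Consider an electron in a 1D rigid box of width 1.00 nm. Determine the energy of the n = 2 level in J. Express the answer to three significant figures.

For an infinite well E_n = n²h²/(8m_eL²), so E_1 = h²/(8m_eL²) = (6.626×10^-34)²/(8·9.109×10^-31·(1.00×10^-9 m)²) = 6.025×10^-20 J.
Then E_2 = 2²·E_1 = 4·6.025×10^-20 J = 2.41×10^-19 J.

E_2 = 2.41×10^-19 J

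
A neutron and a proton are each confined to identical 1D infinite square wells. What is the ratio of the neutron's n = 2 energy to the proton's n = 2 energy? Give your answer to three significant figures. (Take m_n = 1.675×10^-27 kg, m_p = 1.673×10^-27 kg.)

0.999

E_n ∝ 1/m at fixed n and L, so the ratio is m_p/m_n = 1.673×10^-27/1.675×10^-27 = 0.999.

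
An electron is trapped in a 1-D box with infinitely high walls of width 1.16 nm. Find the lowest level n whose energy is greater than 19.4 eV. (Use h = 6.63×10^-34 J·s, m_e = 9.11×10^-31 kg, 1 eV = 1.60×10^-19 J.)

E_1 = h²/(8m_eL²) = 4.482×10^-20 J = 0.2801 eV.
Need n² > 19.4/0.2801 = 69.26, i.e. n > 8.322.
The smallest integer satisfying this is n = 9.

n = 9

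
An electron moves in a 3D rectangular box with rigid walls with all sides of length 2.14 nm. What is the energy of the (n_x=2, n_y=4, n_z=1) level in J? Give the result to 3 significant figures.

For a 3D rectangular well E = (h²/8m_e)·Σ n_i²/L_i² = (6.626×10^-34)²/(8·9.109×10^-31) · [2²/(2.14 nm)² + 4²/(2.14 nm)² + 1²/(2.14 nm)²].
Evaluating gives E = 2.76×10^-19 J.

E = 2.76×10^-19 J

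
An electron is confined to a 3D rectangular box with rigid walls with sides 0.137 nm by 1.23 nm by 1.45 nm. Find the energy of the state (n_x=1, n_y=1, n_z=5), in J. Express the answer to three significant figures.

For a 3D rectangular well E = (h²/8m_e)·Σ n_i²/L_i² = (6.626×10^-34)²/(8·9.109×10^-31) · [1²/(0.137 nm)² + 1²/(1.23 nm)² + 5²/(1.45 nm)²].
Evaluating gives E = 3.97×10^-18 J.

E = 3.97×10^-18 J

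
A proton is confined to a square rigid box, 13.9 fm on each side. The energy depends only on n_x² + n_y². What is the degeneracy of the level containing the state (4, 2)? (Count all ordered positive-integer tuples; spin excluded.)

degeneracy = 2

The level has n_x² + n_y² = 20. The ordered positive-integer solutions are (2, 4), (4, 2).
That gives 2 states.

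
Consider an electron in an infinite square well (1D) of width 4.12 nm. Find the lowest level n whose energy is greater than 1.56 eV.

n = 9

E_1 = h²/(8m_eL²) = 3.549×10^-21 J = 0.02215 eV.
Need n² > 1.56/0.02215 = 70.43, i.e. n > 8.392.
The smallest integer satisfying this is n = 9.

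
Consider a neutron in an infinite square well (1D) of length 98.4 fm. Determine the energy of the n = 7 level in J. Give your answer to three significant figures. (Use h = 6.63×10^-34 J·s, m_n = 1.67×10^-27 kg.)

For an infinite well E_n = n²h²/(8m_nL²), so E_1 = h²/(8m_nL²) = (6.63×10^-34)²/(8·1.67×10^-27·(9.84×10^-14 m)²) = 3.398×10^-15 J.
Then E_7 = 7²·E_1 = 49·3.398×10^-15 J = 1.67×10^-13 J.

E_7 = 1.67×10^-13 J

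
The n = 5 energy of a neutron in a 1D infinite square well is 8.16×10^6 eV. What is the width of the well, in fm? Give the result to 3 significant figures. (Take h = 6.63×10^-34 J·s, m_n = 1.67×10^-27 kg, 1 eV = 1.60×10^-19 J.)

From E_n = n²h²/(8m_nL²), L = n·h/√(8m_nE_n).
E_5 = 8.16×10^6 eV = 1.306×10^-12 J, so L = 5·6.63×10^-34/√(8·1.67×10^-27·1.306×10^-12) = 2.51×10^-14 m = 25.1 fm.

L = 25.1 fm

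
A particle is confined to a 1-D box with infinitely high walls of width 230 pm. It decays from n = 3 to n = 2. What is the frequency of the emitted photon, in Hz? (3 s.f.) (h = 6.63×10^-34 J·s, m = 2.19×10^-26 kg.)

E_1 = h²/(8mL²) = 4.743×10^-23 J and ΔE = (3² − 2²)E_1 = 2.372×10^-22 J.
f = ΔE/h = 2.372×10^-22/6.63×10^-34 = 3.58×10^11 Hz.

f = 3.58×10^11 Hz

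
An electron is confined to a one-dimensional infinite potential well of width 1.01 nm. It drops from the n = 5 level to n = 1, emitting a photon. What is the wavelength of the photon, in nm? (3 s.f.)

λ = 140 nm

E_1 = h²/(8m_eL²) = 5.906×10^-20 J, so ΔE = (5² − 1²)E_1 = 1.417×10^-18 J.
λ = hc/ΔE = (6.626×10^-34·2.998×10^8)/1.417×10^-18 = 1.40×10^-7 m = 140 nm.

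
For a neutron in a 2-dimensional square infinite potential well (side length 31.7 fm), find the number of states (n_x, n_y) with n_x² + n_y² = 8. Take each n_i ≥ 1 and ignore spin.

degeneracy = 1

The level has n_x² + n_y² = 8. The ordered positive-integer solutions are (2, 2).
That gives 1 state.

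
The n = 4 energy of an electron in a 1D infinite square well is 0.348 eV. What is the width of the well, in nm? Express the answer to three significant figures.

L = 4.16 nm

From E_n = n²h²/(8m_eL²), L = n·h/√(8m_eE_n).
E_4 = 0.348 eV = 5.575×10^-20 J, so L = 4·6.626×10^-34/√(8·9.109×10^-31·5.575×10^-20) = 4.16×10^-9 m = 4.16 nm.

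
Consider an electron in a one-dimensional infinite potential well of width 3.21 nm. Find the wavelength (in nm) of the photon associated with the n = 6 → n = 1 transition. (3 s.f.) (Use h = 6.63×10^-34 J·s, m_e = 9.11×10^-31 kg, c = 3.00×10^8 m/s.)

λ = 971 nm

E_1 = h²/(8m_eL²) = 5.853×10^-21 J, so ΔE = (6² − 1²)E_1 = 2.049×10^-19 J.
λ = hc/ΔE = (6.63×10^-34·3.00×10^8)/2.049×10^-19 = 9.71×10^-7 m = 971 nm.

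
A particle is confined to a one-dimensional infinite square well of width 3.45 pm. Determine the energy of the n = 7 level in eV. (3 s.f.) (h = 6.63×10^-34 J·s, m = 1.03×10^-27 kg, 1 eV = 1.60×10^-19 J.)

E_7 = 1.37×10^3 eV

For an infinite well E_n = n²h²/(8mL²), so E_1 = h²/(8mL²) = (6.63×10^-34)²/(8·1.03×10^-27·(3.45×10^-12 m)²) = 4.482×10^-18 J.
Then E_7 = 7²·E_1 = 49·4.482×10^-18 J = 2.196×10^-16 J.
Converting, E_7 = 2.196×10^-16 J / (1.60×10^-19 J/eV) = 1.37×10^3 eV.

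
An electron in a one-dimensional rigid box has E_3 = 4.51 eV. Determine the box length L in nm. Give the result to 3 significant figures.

From E_n = n²h²/(8m_eL²), L = n·h/√(8m_eE_n).
E_3 = 4.51 eV = 7.225×10^-19 J, so L = 3·6.626×10^-34/√(8·9.109×10^-31·7.225×10^-19) = 8.66×10^-10 m = 0.866 nm.

L = 0.866 nm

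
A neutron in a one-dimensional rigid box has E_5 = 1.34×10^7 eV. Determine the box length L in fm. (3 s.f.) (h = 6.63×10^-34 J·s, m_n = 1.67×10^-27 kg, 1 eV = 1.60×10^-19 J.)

L = 19.6 fm

From E_n = n²h²/(8m_nL²), L = n·h/√(8m_nE_n).
E_5 = 1.34×10^7 eV = 2.144×10^-12 J, so L = 5·6.63×10^-34/√(8·1.67×10^-27·2.144×10^-12) = 1.96×10^-14 m = 19.6 fm.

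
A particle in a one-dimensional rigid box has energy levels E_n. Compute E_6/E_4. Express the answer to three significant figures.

2.25

E_n ∝ n², so E_6/E_4 = 6²/4² = 36/16 = 2.25.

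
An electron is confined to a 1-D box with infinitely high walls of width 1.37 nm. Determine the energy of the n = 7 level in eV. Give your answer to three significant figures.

E_7 = 9.82 eV

For an infinite well E_n = n²h²/(8m_eL²), so E_1 = h²/(8m_eL²) = (6.626×10^-34)²/(8·9.109×10^-31·(1.37×10^-9 m)²) = 3.210×10^-20 J.
Then E_7 = 7²·E_1 = 49·3.210×10^-20 J = 1.573×10^-18 J.
Converting, E_7 = 1.573×10^-18 J / (1.602×10^-19 J/eV) = 9.82 eV.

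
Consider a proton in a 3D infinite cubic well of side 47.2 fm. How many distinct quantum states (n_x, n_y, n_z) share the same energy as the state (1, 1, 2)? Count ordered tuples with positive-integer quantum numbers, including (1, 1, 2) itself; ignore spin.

degeneracy = 3

The level has n_x² + n_y² + n_z² = 6. The ordered positive-integer solutions are (1, 1, 2), (1, 2, 1), (2, 1, 1).
That gives 3 states.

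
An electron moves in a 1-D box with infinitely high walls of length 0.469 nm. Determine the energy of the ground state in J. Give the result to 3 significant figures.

E_1 = 2.74×10^-19 J

For an infinite well E_n = n²h²/(8m_eL²), so E_1 = h²/(8m_eL²) = (6.626×10^-34)²/(8·9.109×10^-31·(4.69×10^-10 m)²) = 2.739×10^-19 J.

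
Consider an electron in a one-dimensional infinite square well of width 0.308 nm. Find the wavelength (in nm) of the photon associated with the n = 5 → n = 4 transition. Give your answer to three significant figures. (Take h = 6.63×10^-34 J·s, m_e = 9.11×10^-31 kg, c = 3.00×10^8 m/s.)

E_1 = h²/(8m_eL²) = 6.358×10^-19 J, so ΔE = (5² − 4²)E_1 = 5.722×10^-18 J.
λ = hc/ΔE = (6.63×10^-34·3.00×10^8)/5.722×10^-18 = 3.48×10^-8 m = 34.8 nm.

λ = 34.8 nm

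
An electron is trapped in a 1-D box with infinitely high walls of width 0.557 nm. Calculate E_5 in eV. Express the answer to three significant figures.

E_5 = 30.3 eV

For an infinite well E_n = n²h²/(8m_eL²), so E_1 = h²/(8m_eL²) = (6.626×10^-34)²/(8·9.109×10^-31·(5.57×10^-10 m)²) = 1.942×10^-19 J.
Then E_5 = 5²·E_1 = 25·1.942×10^-19 J = 4.855×10^-18 J.
Converting, E_5 = 4.855×10^-18 J / (1.602×10^-19 J/eV) = 30.3 eV.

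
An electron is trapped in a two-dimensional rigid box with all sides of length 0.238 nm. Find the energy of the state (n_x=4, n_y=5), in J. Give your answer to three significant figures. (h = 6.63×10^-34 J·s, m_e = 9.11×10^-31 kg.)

For a 2D rectangular well E = (h²/8m_e)·Σ n_i²/L_i² = (6.63×10^-34)²/(8·9.11×10^-31) · [4²/(0.238 nm)² + 5²/(0.238 nm)²].
Evaluating gives E = 4.37×10^-17 J.

E = 4.37×10^-17 J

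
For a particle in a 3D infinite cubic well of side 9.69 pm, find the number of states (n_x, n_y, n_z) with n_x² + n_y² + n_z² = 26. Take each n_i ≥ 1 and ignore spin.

degeneracy = 6

The level has n_x² + n_y² + n_z² = 26. The ordered positive-integer solutions are (1, 3, 4), (1, 4, 3), (3, 1, 4), (3, 4, 1), (4, 1, 3), (4, 3, 1).
That gives 6 states.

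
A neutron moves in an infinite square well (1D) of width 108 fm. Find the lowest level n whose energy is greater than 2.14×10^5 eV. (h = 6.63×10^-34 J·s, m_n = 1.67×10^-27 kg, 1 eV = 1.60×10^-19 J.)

n = 4

E_1 = h²/(8m_nL²) = 2.821×10^-15 J = 1.763×10^4 eV.
Need n² > 2.14×10^5/1.763×10^4 = 12.14, i.e. n > 3.484.
The smallest integer satisfying this is n = 4.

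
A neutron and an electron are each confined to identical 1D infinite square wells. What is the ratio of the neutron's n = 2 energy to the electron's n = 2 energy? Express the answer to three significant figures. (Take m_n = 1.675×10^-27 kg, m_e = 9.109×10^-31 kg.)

E_n ∝ 1/m at fixed n and L, so the ratio is m_e/m_n = 9.109×10^-31/1.675×10^-27 = 5.44×10^-4.

5.44×10^-4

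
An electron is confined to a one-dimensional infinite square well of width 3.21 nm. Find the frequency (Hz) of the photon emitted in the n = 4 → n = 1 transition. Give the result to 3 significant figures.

f = 1.32×10^14 Hz

E_1 = h²/(8m_eL²) = 5.847×10^-21 J and ΔE = (4² − 1²)E_1 = 8.771×10^-20 J.
f = ΔE/h = 8.771×10^-20/6.626×10^-34 = 1.32×10^14 Hz.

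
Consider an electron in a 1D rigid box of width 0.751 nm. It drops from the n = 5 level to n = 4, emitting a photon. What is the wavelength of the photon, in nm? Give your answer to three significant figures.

E_1 = h²/(8m_eL²) = 1.068×10^-19 J, so ΔE = (5² − 4²)E_1 = 9.612×10^-19 J.
λ = hc/ΔE = (6.626×10^-34·2.998×10^8)/9.612×10^-19 = 2.07×10^-7 m = 207 nm.

λ = 207 nm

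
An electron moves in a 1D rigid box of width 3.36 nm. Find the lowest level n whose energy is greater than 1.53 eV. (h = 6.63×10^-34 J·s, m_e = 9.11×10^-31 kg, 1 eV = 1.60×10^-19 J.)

E_1 = h²/(8m_eL²) = 5.342×10^-21 J = 0.03339 eV.
Need n² > 1.53/0.03339 = 45.82, i.e. n > 6.769.
The smallest integer satisfying this is n = 7.

n = 7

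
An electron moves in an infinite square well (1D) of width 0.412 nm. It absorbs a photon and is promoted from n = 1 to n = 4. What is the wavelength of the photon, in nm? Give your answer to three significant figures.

E_1 = h²/(8m_eL²) = 3.549×10^-19 J, so ΔE = (4² − 1²)E_1 = 5.323×10^-18 J.
λ = hc/ΔE = (6.626×10^-34·2.998×10^8)/5.323×10^-18 = 3.73×10^-8 m = 37.3 nm.

λ = 37.3 nm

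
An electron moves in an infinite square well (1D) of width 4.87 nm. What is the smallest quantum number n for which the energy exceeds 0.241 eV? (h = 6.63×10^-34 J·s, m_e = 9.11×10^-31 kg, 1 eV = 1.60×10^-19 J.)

E_1 = h²/(8m_eL²) = 2.543×10^-21 J = 0.01589 eV.
Need n² > 0.241/0.01589 = 15.17, i.e. n > 3.895.
The smallest integer satisfying this is n = 4.

n = 4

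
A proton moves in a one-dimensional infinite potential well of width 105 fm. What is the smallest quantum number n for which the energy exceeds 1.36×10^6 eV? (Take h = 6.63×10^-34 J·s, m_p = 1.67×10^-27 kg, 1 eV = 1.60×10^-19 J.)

n = 9

E_1 = h²/(8m_pL²) = 2.984×10^-15 J = 1.865×10^4 eV.
Need n² > 1.36×10^6/1.865×10^4 = 72.92, i.e. n > 8.539.
The smallest integer satisfying this is n = 9.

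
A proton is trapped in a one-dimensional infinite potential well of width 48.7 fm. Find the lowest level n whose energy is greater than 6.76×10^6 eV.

E_1 = h²/(8m_pL²) = 1.383×10^-14 J = 8.633×10^4 eV.
Need n² > 6.76×10^6/8.633×10^4 = 78.30, i.e. n > 8.849.
The smallest integer satisfying this is n = 9.

n = 9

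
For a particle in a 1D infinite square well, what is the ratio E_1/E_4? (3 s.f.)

0.0625

E_n ∝ n², so E_1/E_4 = 1²/4² = 1/16 = 0.0625.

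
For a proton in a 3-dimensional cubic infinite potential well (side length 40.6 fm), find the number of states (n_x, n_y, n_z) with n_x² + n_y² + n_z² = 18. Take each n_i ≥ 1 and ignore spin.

degeneracy = 3

The level has n_x² + n_y² + n_z² = 18. The ordered positive-integer solutions are (1, 1, 4), (1, 4, 1), (4, 1, 1).
That gives 3 states.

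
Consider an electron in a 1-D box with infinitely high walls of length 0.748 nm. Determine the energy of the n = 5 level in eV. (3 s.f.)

For an infinite well E_n = n²h²/(8m_eL²), so E_1 = h²/(8m_eL²) = (6.626×10^-34)²/(8·9.109×10^-31·(7.48×10^-10 m)²) = 1.077×10^-19 J.
Then E_5 = 5²·E_1 = 25·1.077×10^-19 J = 2.693×10^-18 J.
Converting, E_5 = 2.693×10^-18 J / (1.602×10^-19 J/eV) = 16.8 eV.

E_5 = 16.8 eV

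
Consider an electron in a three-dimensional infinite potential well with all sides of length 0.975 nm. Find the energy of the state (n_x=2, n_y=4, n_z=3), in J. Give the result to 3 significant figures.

E = 1.84×10^-18 J

For a 3D rectangular well E = (h²/8m_e)·Σ n_i²/L_i² = (6.626×10^-34)²/(8·9.109×10^-31) · [2²/(0.975 nm)² + 4²/(0.975 nm)² + 3²/(0.975 nm)²].
Evaluating gives E = 1.84×10^-18 J.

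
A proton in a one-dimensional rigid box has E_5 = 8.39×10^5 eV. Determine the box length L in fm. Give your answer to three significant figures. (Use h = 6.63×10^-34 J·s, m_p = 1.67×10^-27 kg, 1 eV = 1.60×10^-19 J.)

From E_n = n²h²/(8m_pL²), L = n·h/√(8m_pE_n).
E_5 = 8.39×10^5 eV = 1.342×10^-13 J, so L = 5·6.63×10^-34/√(8·1.67×10^-27·1.342×10^-13) = 7.83×10^-14 m = 78.3 fm.

L = 78.3 fm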